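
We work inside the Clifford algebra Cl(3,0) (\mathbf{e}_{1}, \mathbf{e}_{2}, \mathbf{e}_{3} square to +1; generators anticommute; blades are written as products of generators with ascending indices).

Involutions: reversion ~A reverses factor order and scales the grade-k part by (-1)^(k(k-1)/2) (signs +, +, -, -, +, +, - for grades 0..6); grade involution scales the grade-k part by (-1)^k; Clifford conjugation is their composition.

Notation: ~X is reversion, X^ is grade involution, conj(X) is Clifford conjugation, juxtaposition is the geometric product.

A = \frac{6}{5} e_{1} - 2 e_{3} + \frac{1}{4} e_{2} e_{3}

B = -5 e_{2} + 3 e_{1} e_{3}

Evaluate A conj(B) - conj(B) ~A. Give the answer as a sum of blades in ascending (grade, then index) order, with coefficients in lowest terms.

first term: -6 e_{1} - \frac{97}{20} e_{3} + \frac{21}{4} e_{1} e_{2} + 10 e_{2} e_{3}
second term: 6 e_{1} + \frac{47}{20} e_{3} - \frac{27}{4} e_{1} e_{2} - 10 e_{2} e_{3}
Answer: -12 e_{1} - \frac{36}{5} e_{3} + 12 e_{1} e_{2} + 20 e_{2} e_{3}


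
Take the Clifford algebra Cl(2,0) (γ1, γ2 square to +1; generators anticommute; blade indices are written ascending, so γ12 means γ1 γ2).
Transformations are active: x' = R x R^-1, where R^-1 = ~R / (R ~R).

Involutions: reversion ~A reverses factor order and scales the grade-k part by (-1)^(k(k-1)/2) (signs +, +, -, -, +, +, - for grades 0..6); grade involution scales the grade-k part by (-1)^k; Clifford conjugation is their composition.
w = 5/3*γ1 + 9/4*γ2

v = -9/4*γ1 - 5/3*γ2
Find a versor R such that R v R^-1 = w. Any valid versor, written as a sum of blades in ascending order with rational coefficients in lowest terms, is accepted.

Construction: equal norms (both 1129/144) license R = v + w = -7/12*γ1 + 7/12*γ2 — nothing changes along that direction, while (v - w)/2 changes sign, so v maps onto w.
Answer: -7/12*γ1 + 7/12*γ2


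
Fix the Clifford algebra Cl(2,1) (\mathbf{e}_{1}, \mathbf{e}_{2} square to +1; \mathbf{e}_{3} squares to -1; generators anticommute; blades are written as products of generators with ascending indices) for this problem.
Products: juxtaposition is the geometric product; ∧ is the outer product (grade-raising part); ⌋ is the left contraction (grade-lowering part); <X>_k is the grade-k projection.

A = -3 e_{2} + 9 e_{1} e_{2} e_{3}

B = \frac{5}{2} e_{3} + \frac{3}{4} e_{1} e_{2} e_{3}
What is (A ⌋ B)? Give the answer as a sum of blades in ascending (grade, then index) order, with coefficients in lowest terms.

step 1: \frac{27}{4} + \frac{9}{4} e_{1} e_{3}
Answer: \frac{27}{4} + \frac{9}{4} e_{1} e_{3}


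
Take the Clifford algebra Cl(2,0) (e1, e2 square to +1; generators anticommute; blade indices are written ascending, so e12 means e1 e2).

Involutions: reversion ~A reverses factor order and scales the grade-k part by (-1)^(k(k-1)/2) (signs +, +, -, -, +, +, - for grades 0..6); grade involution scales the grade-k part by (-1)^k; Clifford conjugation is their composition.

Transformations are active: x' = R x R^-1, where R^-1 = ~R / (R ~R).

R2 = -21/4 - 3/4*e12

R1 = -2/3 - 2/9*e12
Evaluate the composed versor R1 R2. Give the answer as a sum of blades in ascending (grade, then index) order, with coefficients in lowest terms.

Distribute over the terms of R1 (each basis-blade product reordered to ascending indices, repeated generators contracted through their squares):
(-2/3) R2 = 7/2 + 1/2*e12
(-2/9*e12) R2 = -1/6 + 7/6*e12
Summing the partial products and collecting blades:
Answer: 10/3 + 5/3*e12


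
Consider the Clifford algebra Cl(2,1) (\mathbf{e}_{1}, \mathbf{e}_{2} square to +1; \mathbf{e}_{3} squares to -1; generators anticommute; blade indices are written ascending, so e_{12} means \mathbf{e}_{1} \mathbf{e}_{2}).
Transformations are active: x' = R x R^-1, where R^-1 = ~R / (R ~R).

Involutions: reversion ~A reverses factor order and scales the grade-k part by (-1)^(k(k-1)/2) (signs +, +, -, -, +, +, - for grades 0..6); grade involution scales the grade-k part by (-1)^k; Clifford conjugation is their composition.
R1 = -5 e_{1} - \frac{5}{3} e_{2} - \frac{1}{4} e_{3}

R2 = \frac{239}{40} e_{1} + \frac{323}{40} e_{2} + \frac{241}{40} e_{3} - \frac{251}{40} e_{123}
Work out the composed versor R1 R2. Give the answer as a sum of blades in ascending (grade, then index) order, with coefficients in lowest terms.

Distribute over the terms of R1 (each basis-blade product reordered to ascending indices, repeated generators contracted through their squares):
(-5 e_{1}) R2 = -\frac{239}{8} - \frac{323}{8} e_{12} - \frac{241}{8} e_{13} + \frac{251}{8} e_{23}
(-\frac{5}{3} e_{2}) R2 = -\frac{323}{24} + \frac{239}{24} e_{12} - \frac{251}{24} e_{13} - \frac{241}{24} e_{23}
(-\frac{1}{4} e_{3}) R2 = \frac{241}{160} - \frac{251}{160} e_{12} + \frac{239}{160} e_{13} + \frac{323}{160} e_{23}
Summing the partial products and collecting blades:
Answer: -\frac{20077}{480} - \frac{15353}{480} e_{12} - \frac{18763}{480} e_{13} + \frac{11209}{480} e_{23}


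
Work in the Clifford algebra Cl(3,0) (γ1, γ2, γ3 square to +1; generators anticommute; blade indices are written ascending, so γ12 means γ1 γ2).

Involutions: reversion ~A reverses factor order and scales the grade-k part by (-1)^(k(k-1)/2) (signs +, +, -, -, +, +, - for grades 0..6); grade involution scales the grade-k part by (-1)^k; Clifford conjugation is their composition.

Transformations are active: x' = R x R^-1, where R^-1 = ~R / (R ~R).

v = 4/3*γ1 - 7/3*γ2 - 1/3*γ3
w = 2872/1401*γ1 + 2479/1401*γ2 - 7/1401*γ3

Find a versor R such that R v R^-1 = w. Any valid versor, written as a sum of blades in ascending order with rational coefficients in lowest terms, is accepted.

The midline construction: v and w both square to 22/3, so reflecting in their sum 1580/467*γ1 - 790/1401*γ2 - 158/467*γ3 exchanges them.
Answer: 1580/467*γ1 - 790/1401*γ2 - 158/467*γ3


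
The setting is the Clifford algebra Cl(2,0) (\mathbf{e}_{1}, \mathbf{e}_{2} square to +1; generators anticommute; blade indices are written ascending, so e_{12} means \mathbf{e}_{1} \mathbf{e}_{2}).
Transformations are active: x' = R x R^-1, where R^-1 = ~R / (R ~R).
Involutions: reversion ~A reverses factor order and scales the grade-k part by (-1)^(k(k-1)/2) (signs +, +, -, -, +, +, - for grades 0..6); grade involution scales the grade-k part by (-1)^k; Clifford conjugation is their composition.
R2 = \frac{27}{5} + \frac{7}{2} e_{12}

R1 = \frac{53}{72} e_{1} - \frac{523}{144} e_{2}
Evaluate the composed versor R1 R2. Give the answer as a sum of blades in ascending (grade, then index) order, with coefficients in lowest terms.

Distribute over the terms of R1 (each basis-blade product reordered to ascending indices, repeated generators contracted through their squares):
(\frac{53}{72} e_{1}) R2 = \frac{159}{40} e_{1} + \frac{371}{144} e_{2}
(-\frac{523}{144} e_{2}) R2 = \frac{3661}{288} e_{1} - \frac{1569}{80} e_{2}
Summing the partial products and collecting blades:
Answer: \frac{24029}{1440} e_{1} - \frac{6133}{360} e_{2}


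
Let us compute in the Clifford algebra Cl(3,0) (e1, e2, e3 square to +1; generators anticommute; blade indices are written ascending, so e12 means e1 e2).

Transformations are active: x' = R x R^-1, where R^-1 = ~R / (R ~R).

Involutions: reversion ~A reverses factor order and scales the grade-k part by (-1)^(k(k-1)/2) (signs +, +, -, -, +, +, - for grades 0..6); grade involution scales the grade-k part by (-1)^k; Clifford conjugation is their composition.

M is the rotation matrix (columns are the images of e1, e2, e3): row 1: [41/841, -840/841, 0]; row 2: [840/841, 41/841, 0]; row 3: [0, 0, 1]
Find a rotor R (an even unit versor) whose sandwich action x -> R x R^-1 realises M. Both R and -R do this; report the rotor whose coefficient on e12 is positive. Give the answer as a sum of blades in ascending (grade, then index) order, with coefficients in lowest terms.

Method: write R = a + b12*e12 + b13*e13 + b23*e23 with a^2 + b12^2 + b13^2 + b23^2 = 1 (so R^-1 = ~R). Expanding the columns R e_j ~R gives tr M = 4a^2 - 1 and, from the antisymmetric part, M21 - M12 = -4a*b12, M13 - M31 = 4a*b13, M32 - M23 = -4a*b23.
Here tr M = 923/841, so a^2 = (1 + tr M)/4 = 441/841 and a = ±21/29. Taking a = 21/29: M21 - M12 = 1680/841, M13 - M31 = 0, M32 - M23 = 0, giving b12 = -20/29, b13 = 0, b23 = 0, i.e. R = 21/29 - 20/29*e12.
Its e12 coefficient is negative, so report the other preimage -R.
Answer: -21/29 + 20/29*e12. Sheet selection: the two-to-one cover makes ±R indistinguishable at the matrix level (trace 923/841), so uniqueness comes from the required sign on e12.


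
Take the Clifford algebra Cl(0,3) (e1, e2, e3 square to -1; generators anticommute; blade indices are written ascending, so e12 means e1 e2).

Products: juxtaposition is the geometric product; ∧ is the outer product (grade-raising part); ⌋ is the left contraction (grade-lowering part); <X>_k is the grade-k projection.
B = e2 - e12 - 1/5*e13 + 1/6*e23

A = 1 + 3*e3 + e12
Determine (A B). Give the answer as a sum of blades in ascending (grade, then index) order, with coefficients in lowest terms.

step 1: 1 - 8/5*e1 + 3/2*e2 - e12 - 11/30*e13 - 91/30*e23 - 3*e123
Answer: 1 - 8/5*e1 + 3/2*e2 - e12 - 11/30*e13 - 91/30*e23 - 3*e123


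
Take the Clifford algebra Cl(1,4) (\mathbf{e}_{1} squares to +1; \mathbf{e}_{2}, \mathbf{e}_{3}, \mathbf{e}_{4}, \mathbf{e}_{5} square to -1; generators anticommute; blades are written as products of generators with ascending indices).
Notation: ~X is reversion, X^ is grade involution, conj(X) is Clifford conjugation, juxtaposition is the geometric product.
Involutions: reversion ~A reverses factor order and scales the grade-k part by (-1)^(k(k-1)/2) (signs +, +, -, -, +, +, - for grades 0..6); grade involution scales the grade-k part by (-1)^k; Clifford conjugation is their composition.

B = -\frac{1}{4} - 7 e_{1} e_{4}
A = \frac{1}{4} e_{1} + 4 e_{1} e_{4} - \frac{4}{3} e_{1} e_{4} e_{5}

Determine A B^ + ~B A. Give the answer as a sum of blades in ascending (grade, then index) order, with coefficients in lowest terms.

first term: -28 - \frac{1}{16} e_{1} - \frac{7}{4} e_{4} + \frac{28}{3} e_{5} - e_{1} e_{4} + \frac{1}{3} e_{1} e_{4} e_{5}
second term: 28 - \frac{1}{16} e_{1} - \frac{7}{4} e_{4} - \frac{28}{3} e_{5} - e_{1} e_{4} + \frac{1}{3} e_{1} e_{4} e_{5}
Answer: -\frac{1}{8} e_{1} - \frac{7}{2} e_{4} - 2 e_{1} e_{4} + \frac{2}{3} e_{1} e_{4} e_{5}


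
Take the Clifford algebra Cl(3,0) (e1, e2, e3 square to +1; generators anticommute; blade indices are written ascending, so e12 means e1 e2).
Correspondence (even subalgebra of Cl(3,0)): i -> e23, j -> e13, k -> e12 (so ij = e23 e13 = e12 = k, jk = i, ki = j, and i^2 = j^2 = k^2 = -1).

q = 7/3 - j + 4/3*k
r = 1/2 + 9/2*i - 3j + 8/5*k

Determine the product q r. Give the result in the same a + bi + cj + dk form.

In blades: q = 7/3 + 4/3*e12 - e13, r = 1/2 + 8/5*e12 - 3*e13 + 9/2*e23.
Distribute q over r term by term (generator squares from the signature, products reordered to ascending indices): (7/3)*r = 7/6 + 56/15*e12 - 7*e13 + 21/2*e23; (4/3*e12)*r = -32/15 + 2/3*e12 + 6*e13 + 4*e23; (-e13)*r = -3 + 9/2*e12 - 1/2*e13 - 8/5*e23.
Sum: -119/30 + 89/10*e12 - 3/2*e13 + 129/10*e23; translating back through the correspondence:
Answer: -119/30 + 129/10*i - 3/2*j + 89/10*k


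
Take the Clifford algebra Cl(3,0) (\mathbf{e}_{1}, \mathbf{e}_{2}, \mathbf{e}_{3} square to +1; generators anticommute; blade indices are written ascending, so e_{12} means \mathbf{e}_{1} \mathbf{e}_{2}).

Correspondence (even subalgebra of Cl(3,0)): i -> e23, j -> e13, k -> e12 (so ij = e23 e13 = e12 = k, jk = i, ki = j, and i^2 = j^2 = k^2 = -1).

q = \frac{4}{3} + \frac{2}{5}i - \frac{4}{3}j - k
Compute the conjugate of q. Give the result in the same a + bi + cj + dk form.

In blades: q = \frac{4}{3} - e_{12} - \frac{4}{3} e_{13} + \frac{2}{5} e_{23}.
Quaternion conjugation is reversion on the even subalgebra: the scalar is fixed and every grade-2 blade flips sign, giving \frac{4}{3} + e_{12} + \frac{4}{3} e_{13} - \frac{2}{5} e_{23}; translating back:
Answer: \frac{4}{3} - \frac{2}{5}i + \frac{4}{3}j + k


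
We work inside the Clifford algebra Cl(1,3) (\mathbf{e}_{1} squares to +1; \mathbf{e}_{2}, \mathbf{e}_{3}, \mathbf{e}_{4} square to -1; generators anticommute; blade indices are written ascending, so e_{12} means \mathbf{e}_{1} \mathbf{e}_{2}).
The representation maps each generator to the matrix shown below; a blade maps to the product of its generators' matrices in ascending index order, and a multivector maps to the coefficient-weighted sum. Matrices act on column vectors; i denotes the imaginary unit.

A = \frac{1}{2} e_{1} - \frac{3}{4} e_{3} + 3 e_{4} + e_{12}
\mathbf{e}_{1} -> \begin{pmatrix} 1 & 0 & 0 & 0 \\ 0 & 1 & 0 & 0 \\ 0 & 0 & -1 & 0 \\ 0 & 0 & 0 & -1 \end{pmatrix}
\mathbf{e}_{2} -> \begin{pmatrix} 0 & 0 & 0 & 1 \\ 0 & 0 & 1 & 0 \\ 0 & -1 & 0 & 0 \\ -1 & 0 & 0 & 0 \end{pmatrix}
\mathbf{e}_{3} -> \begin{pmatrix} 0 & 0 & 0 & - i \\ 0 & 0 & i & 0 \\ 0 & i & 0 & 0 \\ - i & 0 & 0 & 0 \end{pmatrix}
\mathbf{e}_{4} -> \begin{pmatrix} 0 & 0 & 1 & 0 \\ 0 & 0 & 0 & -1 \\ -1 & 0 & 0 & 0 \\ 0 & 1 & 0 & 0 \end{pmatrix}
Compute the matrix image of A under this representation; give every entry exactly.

Bivector images (products of the table entries): rho(e_{12}) = rho(\mathbf{e}_{1})rho(\mathbf{e}_{2}) = \begin{pmatrix} 0 & 0 & 0 & 1 \\ 0 & 0 & 1 & 0 \\ 0 & 1 & 0 & 0 \\ 1 & 0 & 0 & 0 \end{pmatrix}.
M = (\frac{1}{2})*rho(e_{1}) + (-\frac{3}{4})*rho(e_{3}) + (3)*rho(e_{4}) + (1)*rho(e_{12}), summed entrywise:
Answer: \begin{pmatrix} \frac{1}{2} & 0 & 3 & 1 + \frac{3 i}{4} \\ 0 & \frac{1}{2} & 1 - \frac{3 i}{4} & -3 \\ -3 & 1 - \frac{3 i}{4} & - \frac{1}{2} & 0 \\ 1 + \frac{3 i}{4} & 3 & 0 & - \frac{1}{2} \end{pmatrix}


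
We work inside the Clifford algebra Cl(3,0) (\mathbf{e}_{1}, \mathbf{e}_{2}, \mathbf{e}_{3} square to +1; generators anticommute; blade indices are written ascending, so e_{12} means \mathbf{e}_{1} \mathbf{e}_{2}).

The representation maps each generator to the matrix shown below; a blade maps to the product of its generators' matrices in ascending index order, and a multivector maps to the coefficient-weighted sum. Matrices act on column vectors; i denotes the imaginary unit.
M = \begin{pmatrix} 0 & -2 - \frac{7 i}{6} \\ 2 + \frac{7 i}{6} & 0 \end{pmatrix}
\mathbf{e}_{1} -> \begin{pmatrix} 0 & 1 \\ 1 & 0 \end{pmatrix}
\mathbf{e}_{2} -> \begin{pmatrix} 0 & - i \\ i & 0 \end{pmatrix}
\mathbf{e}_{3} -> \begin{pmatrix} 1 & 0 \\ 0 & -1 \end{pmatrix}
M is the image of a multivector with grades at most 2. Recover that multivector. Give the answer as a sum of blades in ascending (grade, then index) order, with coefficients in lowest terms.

Method: 1, rho(e_{1}), rho(e_{2}), rho(e_{3}) form a trace-orthogonal basis of the 2x2 complex matrices (tr(X Y) = 2 if X = Y, else 0), so M = m0*1 + m1*rho(e_{1}) + m2*rho(e_{2}) + m3*rho(e_{3}) with m0 = tr(M)/2 = 0, m1 = tr(M rho(e_{1}))/2 = 0, m2 = tr(M rho(e_{2}))/2 = \frac{7}{6} - 2 i, m3 = tr(M rho(e_{3}))/2 = 0.
Multiplying table entries, the bivector images are rho(e_{12}) = i*rho(e_{3}), rho(e_{13}) = -i*rho(e_{2}), rho(e_{23}) = i*rho(e_{1}); with real blade coefficients the real parts of m0..m3 are the coefficients of 1, e_{1}, e_{2}, e_{3} and the imaginary parts give the bivectors (e_{23}: Im m1, e_{13}: -Im m2, e_{12}: Im m3).
Answer: \frac{7}{6} e_{2} + 2 e_{13}


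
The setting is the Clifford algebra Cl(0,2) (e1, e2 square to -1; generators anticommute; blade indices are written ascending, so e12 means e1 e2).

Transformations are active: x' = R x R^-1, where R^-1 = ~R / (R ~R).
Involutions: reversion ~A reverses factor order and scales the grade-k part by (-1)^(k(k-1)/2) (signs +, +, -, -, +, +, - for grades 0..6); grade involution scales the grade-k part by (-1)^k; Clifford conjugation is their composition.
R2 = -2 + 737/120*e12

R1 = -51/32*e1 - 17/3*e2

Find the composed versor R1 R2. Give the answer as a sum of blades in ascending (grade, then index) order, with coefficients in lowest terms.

Distribute over the terms of R1 (each basis-blade product reordered to ascending indices, repeated generators contracted through their squares):
(-51/32*e1) R2 = 51/16*e1 + 12529/1280*e2
(-17/3*e2) R2 = -12529/360*e1 + 34/3*e2
Summing the partial products and collecting blades:
Answer: -22763/720*e1 + 81107/3840*e2


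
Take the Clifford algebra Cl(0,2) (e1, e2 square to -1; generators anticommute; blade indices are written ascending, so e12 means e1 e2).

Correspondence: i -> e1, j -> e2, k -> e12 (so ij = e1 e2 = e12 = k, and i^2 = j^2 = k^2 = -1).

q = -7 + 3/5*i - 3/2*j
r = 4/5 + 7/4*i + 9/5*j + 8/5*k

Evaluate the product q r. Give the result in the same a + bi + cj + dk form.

In blades: q = -7 + 3/5*e1 - 3/2*e2, r = 4/5 + 7/4*e1 + 9/5*e2 + 8/5*e12.
Distribute q over r term by term (generator squares from the signature, products reordered to ascending indices): (-7)*r = -28/5 - 49/4*e1 - 63/5*e2 - 56/5*e12; (3/5*e1)*r = -21/20 + 12/25*e1 - 24/25*e2 + 27/25*e12; (-3/2*e2)*r = 27/10 - 12/5*e1 - 6/5*e2 + 21/8*e12.
Sum: -79/20 - 1417/100*e1 - 369/25*e2 - 1499/200*e12; translating back through the correspondence:
Answer: -79/20 - 1417/100*i - 369/25*j - 1499/200*k


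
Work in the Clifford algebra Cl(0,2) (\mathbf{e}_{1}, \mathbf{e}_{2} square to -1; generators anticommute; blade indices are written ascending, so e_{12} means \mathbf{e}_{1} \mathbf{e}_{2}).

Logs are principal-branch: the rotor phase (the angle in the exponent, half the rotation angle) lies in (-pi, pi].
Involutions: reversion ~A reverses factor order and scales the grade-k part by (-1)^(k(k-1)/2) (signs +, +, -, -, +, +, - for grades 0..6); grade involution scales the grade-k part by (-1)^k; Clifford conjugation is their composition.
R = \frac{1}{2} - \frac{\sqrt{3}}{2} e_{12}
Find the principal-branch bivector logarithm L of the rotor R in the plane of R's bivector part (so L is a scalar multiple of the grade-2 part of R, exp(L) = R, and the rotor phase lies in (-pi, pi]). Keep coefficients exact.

The scalar part of R is \frac{1}{2}, which pins the rotor phase on the principal branch; dividing the bivector part by the sine of that phase recovers the unit plane, and L is the phase times that plane.
Concretely: cos(phase) = \frac{1}{2} gives phase = ±\frac{\pi}{3}, and since phase/sin(phase) is even the sign is immaterial: L = (phase/sin(phase)) * <R>_2 = (\frac{2 \sqrt{3} \pi}{9}) * <R>_2.
Answer: - \frac{\pi}{3} e_{12}


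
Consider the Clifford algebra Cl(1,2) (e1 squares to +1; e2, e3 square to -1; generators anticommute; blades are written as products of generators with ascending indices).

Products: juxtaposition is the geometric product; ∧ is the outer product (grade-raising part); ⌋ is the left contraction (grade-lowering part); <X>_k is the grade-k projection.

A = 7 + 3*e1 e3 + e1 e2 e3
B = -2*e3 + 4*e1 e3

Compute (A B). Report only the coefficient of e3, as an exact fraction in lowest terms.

step 1: 12 + 6*e1 - 4*e2 - 14*e3 + 2*e1 e2 + 28*e1 e3
Answer: -14


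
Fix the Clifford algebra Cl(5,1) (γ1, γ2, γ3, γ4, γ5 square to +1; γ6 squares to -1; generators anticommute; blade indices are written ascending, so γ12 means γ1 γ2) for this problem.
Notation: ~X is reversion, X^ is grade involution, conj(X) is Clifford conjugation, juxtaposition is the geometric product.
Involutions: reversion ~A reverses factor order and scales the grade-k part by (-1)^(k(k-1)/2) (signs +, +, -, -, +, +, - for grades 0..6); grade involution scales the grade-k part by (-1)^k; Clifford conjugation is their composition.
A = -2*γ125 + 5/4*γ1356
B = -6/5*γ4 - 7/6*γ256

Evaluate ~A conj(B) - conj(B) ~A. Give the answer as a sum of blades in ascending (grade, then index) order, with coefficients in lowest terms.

first term: 7/3*γ16 + 35/24*γ123 - 12/5*γ1245 + 3/2*γ13456
second term: -7/3*γ16 + 35/24*γ123 + 12/5*γ1245 + 3/2*γ13456
Answer: 14/3*γ16 - 24/5*γ1245


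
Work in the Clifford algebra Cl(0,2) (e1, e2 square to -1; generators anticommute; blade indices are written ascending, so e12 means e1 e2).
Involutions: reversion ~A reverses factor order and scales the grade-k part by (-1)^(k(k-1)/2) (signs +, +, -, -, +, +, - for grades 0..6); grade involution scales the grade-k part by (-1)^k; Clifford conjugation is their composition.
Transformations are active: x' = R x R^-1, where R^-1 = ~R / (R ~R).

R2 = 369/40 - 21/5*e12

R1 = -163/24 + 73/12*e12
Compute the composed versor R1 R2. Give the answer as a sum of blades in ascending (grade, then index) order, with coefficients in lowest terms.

Distribute over the terms of R1 (each basis-blade product reordered to ascending indices, repeated generators contracted through their squares):
(-163/24) R2 = -20049/320 + 1141/40*e12
(73/12*e12) R2 = 511/20 + 8979/160*e12
Summing the partial products and collecting blades:
Answer: -11873/320 + 13543/160*e12


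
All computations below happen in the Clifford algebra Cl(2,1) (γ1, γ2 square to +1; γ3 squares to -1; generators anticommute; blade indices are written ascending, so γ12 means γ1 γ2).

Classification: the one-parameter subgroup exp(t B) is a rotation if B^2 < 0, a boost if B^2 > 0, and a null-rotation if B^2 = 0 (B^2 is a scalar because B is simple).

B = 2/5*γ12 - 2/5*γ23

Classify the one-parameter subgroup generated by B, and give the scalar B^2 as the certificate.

B^2 term by term: the squares give (2/5)^2*(γ12)^2 + (-2/5)^2*(γ23)^2 = 4/25*(-1) + 4/25*(+1) = 0 (each basis 2-blade squares to minus the product of its generators' squares); cross terms between blades sharing an index anticommute and cancel. So B^2 = 0.
Answer: null-rotation, certificate B^2 = 0. The class reads off the invariant scalar 0 directly.


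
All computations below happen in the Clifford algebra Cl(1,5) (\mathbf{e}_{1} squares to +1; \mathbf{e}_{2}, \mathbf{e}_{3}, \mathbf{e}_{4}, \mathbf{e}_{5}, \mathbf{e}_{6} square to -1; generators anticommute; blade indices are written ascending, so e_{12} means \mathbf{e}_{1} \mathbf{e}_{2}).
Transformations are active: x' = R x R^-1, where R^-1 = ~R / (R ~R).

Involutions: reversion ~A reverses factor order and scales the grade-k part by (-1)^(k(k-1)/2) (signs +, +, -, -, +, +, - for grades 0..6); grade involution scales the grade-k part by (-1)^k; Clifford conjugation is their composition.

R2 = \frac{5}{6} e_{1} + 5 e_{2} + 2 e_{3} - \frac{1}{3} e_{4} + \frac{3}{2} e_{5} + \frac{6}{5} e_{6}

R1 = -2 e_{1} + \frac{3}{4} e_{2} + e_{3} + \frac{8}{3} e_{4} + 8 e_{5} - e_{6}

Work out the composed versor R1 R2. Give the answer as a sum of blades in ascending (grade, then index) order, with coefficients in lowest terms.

Distribute over the terms of R1 (each basis-blade product reordered to ascending indices, repeated generators contracted through their squares):
(-2 e_{1}) R2 = -\frac{5}{3} - 10 e_{12} - 4 e_{13} + \frac{2}{3} e_{14} - 3 e_{15} - \frac{12}{5} e_{16}
(\frac{3}{4} e_{2}) R2 = -\frac{15}{4} - \frac{5}{8} e_{12} + \frac{3}{2} e_{23} - \frac{1}{4} e_{24} + \frac{9}{8} e_{25} + \frac{9}{10} e_{26}
(e_{3}) R2 = -2 - \frac{5}{6} e_{13} - 5 e_{23} - \frac{1}{3} e_{34} + \frac{3}{2} e_{35} + \frac{6}{5} e_{36}
(\frac{8}{3} e_{4}) R2 = \frac{8}{9} - \frac{20}{9} e_{14} - \frac{40}{3} e_{24} - \frac{16}{3} e_{34} + 4 e_{45} + \frac{16}{5} e_{46}
(8 e_{5}) R2 = -12 - \frac{20}{3} e_{15} - 40 e_{25} - 16 e_{35} + \frac{8}{3} e_{45} + \frac{48}{5} e_{56}
(-e_{6}) R2 = \frac{6}{5} + \frac{5}{6} e_{16} + 5 e_{26} + 2 e_{36} - \frac{1}{3} e_{46} + \frac{3}{2} e_{56}
Summing the partial products and collecting blades:
Answer: -\frac{3119}{180} - \frac{85}{8} e_{12} - \frac{29}{6} e_{13} - \frac{14}{9} e_{14} - \frac{29}{3} e_{15} - \frac{47}{30} e_{16} - \frac{7}{2} e_{23} - \frac{163}{12} e_{24} - \frac{311}{8} e_{25} + \frac{59}{10} e_{26} - \frac{17}{3} e_{34} - \frac{29}{2} e_{35} + \frac{16}{5} e_{36} + \frac{20}{3} e_{45} + \frac{43}{15} e_{46} + \frac{111}{10} e_{56}


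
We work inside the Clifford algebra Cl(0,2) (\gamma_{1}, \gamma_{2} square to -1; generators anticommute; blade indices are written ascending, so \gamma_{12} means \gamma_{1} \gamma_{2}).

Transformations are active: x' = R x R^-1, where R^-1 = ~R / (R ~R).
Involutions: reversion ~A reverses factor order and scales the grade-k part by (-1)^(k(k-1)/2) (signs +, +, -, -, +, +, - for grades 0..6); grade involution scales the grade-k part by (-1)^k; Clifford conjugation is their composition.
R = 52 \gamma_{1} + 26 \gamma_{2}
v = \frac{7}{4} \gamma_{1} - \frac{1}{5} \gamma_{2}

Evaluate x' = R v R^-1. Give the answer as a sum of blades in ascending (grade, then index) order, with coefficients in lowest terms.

~R = 52 \gamma_{1} + 26 \gamma_{2}, and R ~R = -3380, so R^-1 = ~R / (-3380).
R v = -\frac{429}{5} - \frac{559}{10} \gamma_{12}
Answer: \frac{89}{100} \gamma_{1} + \frac{38}{25} \gamma_{2}


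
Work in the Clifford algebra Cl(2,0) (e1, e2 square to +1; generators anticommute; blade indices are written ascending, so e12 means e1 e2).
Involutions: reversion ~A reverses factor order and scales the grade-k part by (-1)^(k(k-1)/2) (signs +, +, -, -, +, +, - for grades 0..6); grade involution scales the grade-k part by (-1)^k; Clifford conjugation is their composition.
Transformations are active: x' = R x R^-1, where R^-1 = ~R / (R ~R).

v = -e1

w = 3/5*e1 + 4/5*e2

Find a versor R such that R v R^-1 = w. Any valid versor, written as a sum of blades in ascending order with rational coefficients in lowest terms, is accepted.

Take R = v + w = -2/5*e1 + 4/5*e2. Because q(v) = q(w) = 1, conjugation by R sends v exactly to w.
Answer: -2/5*e1 + 4/5*e2


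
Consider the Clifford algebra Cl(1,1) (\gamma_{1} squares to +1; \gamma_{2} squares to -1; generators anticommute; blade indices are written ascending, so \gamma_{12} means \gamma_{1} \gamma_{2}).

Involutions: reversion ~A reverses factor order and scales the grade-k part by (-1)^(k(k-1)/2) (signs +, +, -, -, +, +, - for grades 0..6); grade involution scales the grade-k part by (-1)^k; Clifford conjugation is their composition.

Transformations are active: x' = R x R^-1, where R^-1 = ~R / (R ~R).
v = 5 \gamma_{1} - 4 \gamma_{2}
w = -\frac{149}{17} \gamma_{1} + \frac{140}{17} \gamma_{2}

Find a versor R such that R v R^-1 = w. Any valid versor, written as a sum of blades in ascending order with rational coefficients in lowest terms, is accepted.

Equal squares first: v^2 = w^2 = 9. Then v + w = -\frac{64}{17} \gamma_{1} + \frac{72}{17} \gamma_{2} is a versor taking v to w, provided it is invertible.
Answer: -\frac{64}{17} \gamma_{1} + \frac{72}{17} \gamma_{2}


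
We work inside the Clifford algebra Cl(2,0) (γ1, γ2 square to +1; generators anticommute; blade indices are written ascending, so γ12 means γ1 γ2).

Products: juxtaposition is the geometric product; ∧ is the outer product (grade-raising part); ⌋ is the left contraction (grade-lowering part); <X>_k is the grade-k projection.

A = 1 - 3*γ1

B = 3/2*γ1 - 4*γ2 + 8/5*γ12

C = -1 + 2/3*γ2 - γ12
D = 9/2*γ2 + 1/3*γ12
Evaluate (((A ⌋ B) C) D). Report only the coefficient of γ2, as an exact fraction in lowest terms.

step 1: -9/2 + 3/2*γ1 - 44/5*γ2 + 8/5*γ12
step 2: 7/30 - 277/30*γ1 + 43/10*γ2 + 39/10*γ12
step 3: 361/20 + 967/60*γ1 - 73/36*γ2 - 1493/36*γ12
Answer: -73/36


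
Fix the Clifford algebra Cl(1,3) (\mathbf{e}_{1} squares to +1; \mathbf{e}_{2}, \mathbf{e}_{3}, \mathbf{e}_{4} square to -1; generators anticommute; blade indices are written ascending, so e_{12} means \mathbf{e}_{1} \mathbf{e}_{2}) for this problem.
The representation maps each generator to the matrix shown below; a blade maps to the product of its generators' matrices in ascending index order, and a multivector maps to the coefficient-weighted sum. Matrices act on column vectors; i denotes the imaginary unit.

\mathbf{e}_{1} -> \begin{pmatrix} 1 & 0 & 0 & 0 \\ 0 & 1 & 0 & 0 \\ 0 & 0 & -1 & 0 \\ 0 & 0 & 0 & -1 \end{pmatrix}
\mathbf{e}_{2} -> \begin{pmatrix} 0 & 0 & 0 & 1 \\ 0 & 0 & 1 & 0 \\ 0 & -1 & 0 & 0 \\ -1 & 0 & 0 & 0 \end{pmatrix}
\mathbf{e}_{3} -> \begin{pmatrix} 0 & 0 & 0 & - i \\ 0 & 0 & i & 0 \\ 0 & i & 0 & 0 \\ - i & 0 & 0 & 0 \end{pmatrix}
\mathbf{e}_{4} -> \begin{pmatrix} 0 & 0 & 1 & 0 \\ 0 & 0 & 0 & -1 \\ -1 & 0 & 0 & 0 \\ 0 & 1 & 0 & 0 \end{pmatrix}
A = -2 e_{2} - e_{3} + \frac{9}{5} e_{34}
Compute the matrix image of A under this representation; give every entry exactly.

Bivector images (products of the table entries): rho(e_{34}) = rho(\mathbf{e}_{3})rho(\mathbf{e}_{4}) = \begin{pmatrix} 0 & - i & 0 & 0 \\ - i & 0 & 0 & 0 \\ 0 & 0 & 0 & - i \\ 0 & 0 & - i & 0 \end{pmatrix}.
M = (-2)*rho(e_{2}) + (-1)*rho(e_{3}) + (\frac{9}{5})*rho(e_{34}), summed entrywise:
Answer: \begin{pmatrix} 0 & - \frac{9 i}{5} & 0 & -2 + i \\ - \frac{9 i}{5} & 0 & -2 - i & 0 \\ 0 & 2 - i & 0 & - \frac{9 i}{5} \\ 2 + i & 0 & - \frac{9 i}{5} & 0 \end{pmatrix}


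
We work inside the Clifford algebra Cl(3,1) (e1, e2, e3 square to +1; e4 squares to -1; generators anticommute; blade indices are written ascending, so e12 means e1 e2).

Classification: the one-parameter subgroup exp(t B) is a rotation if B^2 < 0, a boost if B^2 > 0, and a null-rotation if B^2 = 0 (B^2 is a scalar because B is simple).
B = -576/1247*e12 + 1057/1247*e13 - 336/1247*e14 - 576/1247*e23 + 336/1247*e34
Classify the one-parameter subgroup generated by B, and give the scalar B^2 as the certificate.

B^2 term by term: the squares give (-576/1247)^2*(e12)^2 + (1057/1247)^2*(e13)^2 + (-336/1247)^2*(e14)^2 + (-576/1247)^2*(e23)^2 + (336/1247)^2*(e34)^2 = 331776/1555009*(-1) + 1117249/1555009*(-1) + 112896/1555009*(+1) + 331776/1555009*(-1) + 112896/1555009*(+1) = -1 (each basis 2-blade squares to minus the product of its generators' squares); cross terms between blades sharing an index anticommute and cancel; the commuting (index-disjoint) pairs give grade-4 terms 2*c*c'*(blade product), which cancel blade by blade — e1234: -387072/1555009 + 387072/1555009 = 0 — confirming B is simple. So B^2 = -1.
Answer: rotation, certificate B^2 = -1. Key observation: B^2 = -1 is a conjugation invariant, so its sign decides the class regardless of the surface form of B.


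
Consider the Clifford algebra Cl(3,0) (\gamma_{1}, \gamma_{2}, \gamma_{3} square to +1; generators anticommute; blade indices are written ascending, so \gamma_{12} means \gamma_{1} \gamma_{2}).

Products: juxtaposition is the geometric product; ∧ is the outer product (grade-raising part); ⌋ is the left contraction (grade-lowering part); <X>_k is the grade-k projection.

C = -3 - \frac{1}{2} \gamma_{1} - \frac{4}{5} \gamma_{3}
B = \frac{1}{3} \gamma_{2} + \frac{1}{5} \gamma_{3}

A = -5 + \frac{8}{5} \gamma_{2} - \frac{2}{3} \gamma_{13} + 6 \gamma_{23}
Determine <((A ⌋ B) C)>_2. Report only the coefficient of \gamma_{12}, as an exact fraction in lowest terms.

step 1: \frac{8}{15} - \frac{5}{3} \gamma_{2} - \gamma_{3}
step 2: -\frac{4}{5} - \frac{4}{15} \gamma_{1} + 5 \gamma_{2} + \frac{193}{75} \gamma_{3} - \frac{5}{6} \gamma_{12} - \frac{1}{2} \gamma_{13} + \frac{4}{3} \gamma_{23}
step 3: -\frac{5}{6} \gamma_{12} - \frac{1}{2} \gamma_{13} + \frac{4}{3} \gamma_{23}
Answer: -\frac{5}{6}


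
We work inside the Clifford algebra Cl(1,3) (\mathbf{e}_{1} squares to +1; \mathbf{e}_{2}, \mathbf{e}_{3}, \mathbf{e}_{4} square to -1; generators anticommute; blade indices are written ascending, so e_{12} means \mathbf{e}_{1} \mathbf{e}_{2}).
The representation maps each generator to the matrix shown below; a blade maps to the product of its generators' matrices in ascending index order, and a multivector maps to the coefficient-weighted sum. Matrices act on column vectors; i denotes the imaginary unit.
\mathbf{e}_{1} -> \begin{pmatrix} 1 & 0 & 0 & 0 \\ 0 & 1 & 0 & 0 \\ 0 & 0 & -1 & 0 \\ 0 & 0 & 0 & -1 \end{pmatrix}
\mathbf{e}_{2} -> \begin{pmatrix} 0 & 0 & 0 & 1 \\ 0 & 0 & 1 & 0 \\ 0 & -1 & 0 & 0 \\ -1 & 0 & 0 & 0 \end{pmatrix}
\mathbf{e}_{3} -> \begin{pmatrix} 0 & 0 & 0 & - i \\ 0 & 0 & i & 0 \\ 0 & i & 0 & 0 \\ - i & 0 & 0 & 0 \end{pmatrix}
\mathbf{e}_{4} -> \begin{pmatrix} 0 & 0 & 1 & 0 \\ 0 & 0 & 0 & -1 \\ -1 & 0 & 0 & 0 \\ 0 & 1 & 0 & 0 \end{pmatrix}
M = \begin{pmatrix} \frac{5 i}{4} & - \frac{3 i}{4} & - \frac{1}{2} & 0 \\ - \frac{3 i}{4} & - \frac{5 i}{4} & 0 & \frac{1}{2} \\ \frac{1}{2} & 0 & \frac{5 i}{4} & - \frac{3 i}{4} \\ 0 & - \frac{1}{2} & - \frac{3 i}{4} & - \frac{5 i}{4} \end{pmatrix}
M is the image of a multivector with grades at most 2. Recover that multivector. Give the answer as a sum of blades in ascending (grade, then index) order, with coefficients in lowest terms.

Method: the blade images are trace-orthogonal — tr(rho(e_A) rho(e_B)^-1) = 4 if A = B and 0 otherwise — and rho(e_A)^-1 = (e_A)^2 * rho(e_A) with (e_A)^2 = +1 or -1, so the coefficient of e_A in the preimage is (e_A)^2 * tr(M rho(e_A))/4.
Nonzero projections over blades of grade <= 2: e_{4}: (e_{4})^2 = -1, tr(M rho(e_{4})) = 2, coefficient -\frac{1}{2}; e_{23}: (e_{23})^2 = -1, tr(M rho(e_{23})) = 5, coefficient -\frac{5}{4}; e_{34}: (e_{34})^2 = -1, tr(M rho(e_{34})) = -3, coefficient \frac{3}{4}. Every other blade of grade <= 2 projects to 0.
Answer: -\frac{1}{2} e_{4} - \frac{5}{4} e_{23} + \frac{3}{4} e_{34}


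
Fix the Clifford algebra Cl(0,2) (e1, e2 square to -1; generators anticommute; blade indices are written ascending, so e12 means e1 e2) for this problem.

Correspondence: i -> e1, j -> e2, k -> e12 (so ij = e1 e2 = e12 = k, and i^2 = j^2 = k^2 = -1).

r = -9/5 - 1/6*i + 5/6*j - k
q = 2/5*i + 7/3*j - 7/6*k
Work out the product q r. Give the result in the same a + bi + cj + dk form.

In blades: q = 2/5*e1 + 7/3*e2 - 7/6*e12, r = -9/5 - 1/6*e1 + 5/6*e2 - e12.
Distribute q over r term by term (generator squares from the signature, products reordered to ascending indices): (2/5*e1)*r = 1/15 - 18/25*e1 + 2/5*e2 + 1/3*e12; (7/3*e2)*r = -35/18 - 7/3*e1 - 21/5*e2 + 7/18*e12; (-7/6*e12)*r = -7/6 + 35/36*e1 + 7/36*e2 + 21/10*e12.
Sum: -137/45 - 1873/900*e1 - 649/180*e2 + 127/45*e12; translating back through the correspondence:
Answer: -137/45 - 1873/900*i - 649/180*j + 127/45*k


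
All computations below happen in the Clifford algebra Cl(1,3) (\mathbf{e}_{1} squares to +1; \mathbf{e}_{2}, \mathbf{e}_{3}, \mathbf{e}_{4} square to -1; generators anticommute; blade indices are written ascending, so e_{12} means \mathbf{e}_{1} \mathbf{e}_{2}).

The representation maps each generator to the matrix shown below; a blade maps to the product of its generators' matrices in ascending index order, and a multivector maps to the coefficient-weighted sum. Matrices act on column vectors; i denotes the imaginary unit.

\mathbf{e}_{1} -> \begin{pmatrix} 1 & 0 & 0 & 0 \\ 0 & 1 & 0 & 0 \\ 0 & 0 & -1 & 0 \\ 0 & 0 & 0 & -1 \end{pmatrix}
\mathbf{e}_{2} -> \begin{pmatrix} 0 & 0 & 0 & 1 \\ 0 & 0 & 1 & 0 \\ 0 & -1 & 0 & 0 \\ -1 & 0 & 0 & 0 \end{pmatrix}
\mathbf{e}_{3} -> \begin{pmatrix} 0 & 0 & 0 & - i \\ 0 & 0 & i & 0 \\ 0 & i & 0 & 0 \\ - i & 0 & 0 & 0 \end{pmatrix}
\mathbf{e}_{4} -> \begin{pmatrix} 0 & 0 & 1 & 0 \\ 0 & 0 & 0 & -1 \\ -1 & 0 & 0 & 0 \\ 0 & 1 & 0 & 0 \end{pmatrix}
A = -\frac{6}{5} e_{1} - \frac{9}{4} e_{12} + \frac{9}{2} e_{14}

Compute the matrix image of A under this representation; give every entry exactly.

Bivector images (products of the table entries): rho(e_{12}) = rho(\mathbf{e}_{1})rho(\mathbf{e}_{2}) = \begin{pmatrix} 0 & 0 & 0 & 1 \\ 0 & 0 & 1 & 0 \\ 0 & 1 & 0 & 0 \\ 1 & 0 & 0 & 0 \end{pmatrix}; rho(e_{14}) = rho(\mathbf{e}_{1})rho(\mathbf{e}_{4}) = \begin{pmatrix} 0 & 0 & 1 & 0 \\ 0 & 0 & 0 & -1 \\ 1 & 0 & 0 & 0 \\ 0 & -1 & 0 & 0 \end{pmatrix}.
M = (-\frac{6}{5})*rho(e_{1}) + (-\frac{9}{4})*rho(e_{12}) + (\frac{9}{2})*rho(e_{14}), summed entrywise:
Answer: \begin{pmatrix} - \frac{6}{5} & 0 & \frac{9}{2} & - \frac{9}{4} \\ 0 & - \frac{6}{5} & - \frac{9}{4} & - \frac{9}{2} \\ \frac{9}{2} & - \frac{9}{4} & \frac{6}{5} & 0 \\ - \frac{9}{4} & - \frac{9}{2} & 0 & \frac{6}{5} \end{pmatrix}


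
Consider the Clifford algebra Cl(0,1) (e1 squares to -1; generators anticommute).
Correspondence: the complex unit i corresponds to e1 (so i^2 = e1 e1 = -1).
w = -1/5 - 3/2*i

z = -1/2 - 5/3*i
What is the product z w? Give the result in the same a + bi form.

In blades: z = -1/2 - 5/3*e1, w = -1/5 - 3/2*e1.
Distribute z over w term by term (generator squares from the signature, products reordered to ascending indices): (-1/2)*w = 1/10 + 3/4*e1; (-5/3*e1)*w = -5/2 + 1/3*e1.
Sum: -12/5 + 13/12*e1; translating back through the correspondence:
Answer: -12/5 + 13/12*i


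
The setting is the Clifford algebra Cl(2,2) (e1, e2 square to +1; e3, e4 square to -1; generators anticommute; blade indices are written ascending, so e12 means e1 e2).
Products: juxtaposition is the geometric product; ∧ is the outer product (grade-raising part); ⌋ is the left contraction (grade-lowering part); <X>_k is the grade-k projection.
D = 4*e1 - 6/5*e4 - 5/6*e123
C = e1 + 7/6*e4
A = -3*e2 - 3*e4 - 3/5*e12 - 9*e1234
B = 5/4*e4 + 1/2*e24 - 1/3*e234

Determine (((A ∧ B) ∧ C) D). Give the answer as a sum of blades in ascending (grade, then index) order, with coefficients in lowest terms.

step 1: -15/4*e24 - 3/4*e124
step 2: -15/4*e124
step 3: -9/2*e12 - 15*e24 + 25/8*e34
Answer: -9/2*e12 - 15*e24 + 25/8*e34


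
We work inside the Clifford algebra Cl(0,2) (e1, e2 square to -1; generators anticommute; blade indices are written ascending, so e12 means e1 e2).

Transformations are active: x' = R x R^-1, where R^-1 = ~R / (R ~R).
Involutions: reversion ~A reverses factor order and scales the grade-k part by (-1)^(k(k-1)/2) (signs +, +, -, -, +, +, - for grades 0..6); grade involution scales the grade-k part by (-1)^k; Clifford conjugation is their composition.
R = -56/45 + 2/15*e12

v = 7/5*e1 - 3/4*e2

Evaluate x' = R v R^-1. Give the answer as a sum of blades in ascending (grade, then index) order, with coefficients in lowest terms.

~R = -56/45 - 2/15*e12, and R ~R = 3172/2025, so R^-1 = ~R / (3172/2025).
R v = -739/450*e1 + 28/25*e2
Answer: 959/793*e1 - 16329/15860*e2


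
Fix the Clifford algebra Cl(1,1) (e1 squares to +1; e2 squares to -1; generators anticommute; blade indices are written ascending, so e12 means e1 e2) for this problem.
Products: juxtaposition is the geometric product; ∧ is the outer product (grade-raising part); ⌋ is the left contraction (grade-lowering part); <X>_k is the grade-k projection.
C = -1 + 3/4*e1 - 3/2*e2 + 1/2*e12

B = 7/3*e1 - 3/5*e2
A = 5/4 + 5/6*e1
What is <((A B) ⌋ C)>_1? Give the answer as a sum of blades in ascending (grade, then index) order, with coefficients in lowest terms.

step 1: 35/18 + 35/12*e1 - 3/4*e2 - 1/2*e12
step 2: -163/144 + 13/12*e1 - 35/24*e2 + 35/36*e12
step 3: 13/12*e1 - 35/24*e2
Answer: 13/12*e1 - 35/24*e2


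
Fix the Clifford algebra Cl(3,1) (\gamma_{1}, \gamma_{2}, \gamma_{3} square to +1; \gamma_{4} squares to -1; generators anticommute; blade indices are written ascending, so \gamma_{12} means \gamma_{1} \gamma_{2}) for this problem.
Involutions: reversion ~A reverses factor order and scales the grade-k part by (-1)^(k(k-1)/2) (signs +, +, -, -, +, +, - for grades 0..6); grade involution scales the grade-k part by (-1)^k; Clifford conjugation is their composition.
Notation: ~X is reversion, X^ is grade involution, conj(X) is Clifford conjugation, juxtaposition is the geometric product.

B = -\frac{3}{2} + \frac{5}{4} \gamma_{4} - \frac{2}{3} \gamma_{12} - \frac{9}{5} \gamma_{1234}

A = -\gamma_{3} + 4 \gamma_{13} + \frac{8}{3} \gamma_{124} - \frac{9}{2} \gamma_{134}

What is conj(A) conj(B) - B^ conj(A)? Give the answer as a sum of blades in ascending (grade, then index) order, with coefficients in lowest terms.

first term: \frac{81}{10} \gamma_{2} + \frac{33}{10} \gamma_{3} - \frac{16}{9} \gamma_{4} + \frac{10}{3} \gamma_{12} + \frac{3}{8} \gamma_{13} - \frac{8}{3} \gamma_{23} + \frac{36}{5} \gamma_{24} - \frac{5}{4} \gamma_{34} + \frac{2}{3} \gamma_{123} - \frac{29}{5} \gamma_{124} + \frac{47}{4} \gamma_{134} - 3 \gamma_{234}
second term: -\frac{81}{10} \gamma_{2} - \frac{63}{10} \gamma_{3} + \frac{16}{9} \gamma_{4} + \frac{10}{3} \gamma_{12} + \frac{3}{8} \gamma_{13} - \frac{8}{3} \gamma_{23} + \frac{36}{5} \gamma_{24} + \frac{5}{4} \gamma_{34} - \frac{2}{3} \gamma_{123} - \frac{11}{5} \gamma_{124} + \frac{47}{4} \gamma_{134} - 3 \gamma_{234}
Answer: \frac{81}{5} \gamma_{2} + \frac{48}{5} \gamma_{3} - \frac{32}{9} \gamma_{4} - \frac{5}{2} \gamma_{34} + \frac{4}{3} \gamma_{123} - \frac{18}{5} \gamma_{124}
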